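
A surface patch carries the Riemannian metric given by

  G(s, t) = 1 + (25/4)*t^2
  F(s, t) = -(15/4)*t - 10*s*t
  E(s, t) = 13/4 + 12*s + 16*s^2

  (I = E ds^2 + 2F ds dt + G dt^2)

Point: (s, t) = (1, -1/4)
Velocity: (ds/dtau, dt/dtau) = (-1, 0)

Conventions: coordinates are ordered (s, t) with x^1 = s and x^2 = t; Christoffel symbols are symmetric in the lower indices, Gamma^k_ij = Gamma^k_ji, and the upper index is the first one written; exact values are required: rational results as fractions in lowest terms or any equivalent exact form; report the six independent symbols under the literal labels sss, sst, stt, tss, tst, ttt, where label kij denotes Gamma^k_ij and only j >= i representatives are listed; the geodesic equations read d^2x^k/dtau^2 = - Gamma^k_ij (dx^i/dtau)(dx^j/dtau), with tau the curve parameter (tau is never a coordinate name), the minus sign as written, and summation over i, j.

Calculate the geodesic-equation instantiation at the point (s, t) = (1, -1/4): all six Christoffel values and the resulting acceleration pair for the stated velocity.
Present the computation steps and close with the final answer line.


E = 125/4, F = 55/16, G = 89/64 at the point
E_s = 44, E_t = 0, F_s = 5/2, F_t = -55/4, G_s = 0, G_t = -25/8
EG - F^2 = 2025/64;  g^inv = (64/2025) * [[89/64, -55/16], [-55/16, 125/4]]
first-kind symbols [ij,l] = (1/2)(d_i g_jl + d_j g_il - d_l g_ij): [ss,s] = E_s/2 = 22, [ss,t] = F_s - E_t/2 = 5/2, [st,s] = E_t/2 = 0, [st,t] = G_s/2 = 0, [tt,s] = F_t - G_s/2 = -55/4, [tt,t] = G_t/2 = -25/16
Gamma^s_ij = (G*[ij,s] - F*[ij,t])/(EG - F^2), Gamma^t_ij = (E*[ij,t] - F*[ij,s])/(EG - F^2)
Gamma_sss = 1408/2025, Gamma_sst = 0, Gamma_stt = -176/405, Gamma_tss = 32/405, Gamma_tst = 0, Gamma_ttt = -4/81
d^2s/dtau^2 = -(Gamma_sss*(-1)^2 + 2*Gamma_sst*(-1)*(0) + Gamma_stt*(0)^2) = -1408/2025
d^2t/dtau^2 = -(Gamma_tss*(-1)^2 + 2*Gamma_tst*(-1)*(0) + Gamma_ttt*(0)^2) = -32/405

Answer: Gamma_sss = 1408/2025, Gamma_sst = 0, Gamma_stt = -176/405, Gamma_tss = 32/405, Gamma_tst = 0, Gamma_ttt = -4/81; accelerations (d^2s/dtau^2, d^2t/dtau^2) = (-1408/2025, -32/405)


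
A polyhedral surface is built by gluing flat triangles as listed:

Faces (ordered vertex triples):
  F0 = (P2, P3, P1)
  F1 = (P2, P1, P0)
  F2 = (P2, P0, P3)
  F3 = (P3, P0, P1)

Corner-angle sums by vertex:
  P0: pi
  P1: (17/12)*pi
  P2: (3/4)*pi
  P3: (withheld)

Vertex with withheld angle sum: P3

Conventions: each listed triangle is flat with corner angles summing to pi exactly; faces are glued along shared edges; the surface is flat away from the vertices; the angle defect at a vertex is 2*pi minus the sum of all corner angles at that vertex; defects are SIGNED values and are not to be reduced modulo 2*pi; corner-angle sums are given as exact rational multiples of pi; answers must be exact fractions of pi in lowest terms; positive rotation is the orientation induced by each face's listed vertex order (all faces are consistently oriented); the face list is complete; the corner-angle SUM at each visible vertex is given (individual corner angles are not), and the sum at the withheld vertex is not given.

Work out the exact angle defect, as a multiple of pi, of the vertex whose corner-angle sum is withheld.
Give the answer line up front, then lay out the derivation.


Answer: defect(P3) = (7/6)*pi

V = 4, E = 6, F = 4; chi = V - E + F = 2
Gauss-Bonnet: total defect = 2*pi*chi = 4*pi; visible defects sum to (17/6)*pi


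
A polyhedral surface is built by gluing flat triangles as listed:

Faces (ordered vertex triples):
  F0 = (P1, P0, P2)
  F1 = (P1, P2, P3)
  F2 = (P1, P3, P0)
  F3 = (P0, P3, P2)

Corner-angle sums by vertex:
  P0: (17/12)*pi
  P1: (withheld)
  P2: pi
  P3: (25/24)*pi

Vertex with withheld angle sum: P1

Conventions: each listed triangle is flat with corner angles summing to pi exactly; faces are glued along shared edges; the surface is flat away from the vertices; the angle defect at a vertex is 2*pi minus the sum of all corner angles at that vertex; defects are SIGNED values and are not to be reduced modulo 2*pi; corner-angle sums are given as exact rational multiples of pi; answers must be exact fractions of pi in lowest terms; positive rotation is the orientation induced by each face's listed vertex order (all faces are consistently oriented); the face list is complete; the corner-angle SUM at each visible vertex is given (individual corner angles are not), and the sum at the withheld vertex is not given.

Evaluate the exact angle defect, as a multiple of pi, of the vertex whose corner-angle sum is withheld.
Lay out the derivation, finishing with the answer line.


V = 4, E = 6, F = 4; chi = V - E + F = 2
Gauss-Bonnet: total defect = 2*pi*chi = 4*pi; visible defects sum to (61/24)*pi

Answer: defect(P1) = (35/24)*pi


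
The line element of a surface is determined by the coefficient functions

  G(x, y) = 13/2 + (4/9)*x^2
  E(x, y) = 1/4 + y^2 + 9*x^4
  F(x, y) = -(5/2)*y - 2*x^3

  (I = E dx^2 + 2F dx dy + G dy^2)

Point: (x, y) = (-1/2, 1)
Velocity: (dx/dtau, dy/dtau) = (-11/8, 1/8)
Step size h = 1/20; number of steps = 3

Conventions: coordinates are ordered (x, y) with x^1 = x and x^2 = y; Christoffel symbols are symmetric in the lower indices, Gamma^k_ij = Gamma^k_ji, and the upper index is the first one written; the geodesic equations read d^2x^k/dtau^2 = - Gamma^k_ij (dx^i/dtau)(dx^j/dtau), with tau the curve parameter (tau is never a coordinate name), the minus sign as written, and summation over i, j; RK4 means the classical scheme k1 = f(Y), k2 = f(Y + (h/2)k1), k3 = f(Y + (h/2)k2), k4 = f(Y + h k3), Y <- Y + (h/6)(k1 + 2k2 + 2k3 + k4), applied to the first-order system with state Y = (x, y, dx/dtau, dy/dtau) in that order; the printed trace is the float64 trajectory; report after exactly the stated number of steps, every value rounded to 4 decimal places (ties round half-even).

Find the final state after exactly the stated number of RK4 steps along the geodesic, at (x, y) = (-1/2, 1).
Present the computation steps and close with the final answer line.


f(Y) = (dx/dtau, dy/dtau, -Gamma^x_ij Y'^i Y'^j, -Gamma^y_ij Y'^i Y'^j) with the Gammas evaluated at the stage position; h = 0.050000; intermediate values shown to 6 dp
step 0: x = -0.5000, y = 1.0000, dx/dtau = -1.3750, dy/dtau = 0.1250
step 1:
  k1: at (x, y) = (-0.500000, 1.000000), (dx/dtau, dy/dtau) = (-1.375000, 0.125000); Gamma_xxx = -2.962368, Gamma_xxy = 0.883091, Gamma_xyy = -2.176061, Gamma_yxx = -1.386352, Gamma_yxy = 0.266934, Gamma_yyy = -0.740592; k1 = (-1.375000, 0.125000, 5.938291, 2.724403)
  k2: at (x, y) = (-0.534375, 1.003125), (dx/dtau, dy/dtau) = (-1.226543, 0.193110); Gamma_xxx = -2.900997, Gamma_xxy = 0.734621, Gamma_xyy = -1.798425, Gamma_yxx = -1.374134, Gamma_yxy = 0.208331, Gamma_yyy = -0.597753; k2 = (-1.226543, 0.193110, 4.779347, 2.188238)
  k3: at (x, y) = (-0.530664, 1.004828), (dx/dtau, dy/dtau) = (-1.255516, 0.179706); Gamma_xxx = -2.909104, Gamma_xxy = 0.750409, Gamma_xyy = -1.834736, Gamma_yxx = -1.378513, Gamma_yxy = 0.215082, Gamma_yyy = -0.612911; k3 = (-1.255516, 0.179706, 4.983555, 2.289829)
  k4: at (x, y) = (-0.562776, 1.008985), (dx/dtau, dy/dtau) = (-1.125822, 0.239491); Gamma_xxx = -2.838925, Gamma_xxy = 0.633313, Gamma_xyy = -1.536414, Gamma_yxx = -1.364052, Gamma_yxy = 0.168900, Gamma_yyy = -0.501124; k4 = (-1.125822, 0.239491, 4.027905, 1.848725)
  Y <- Y + (h/6)(k1 + 2k2 + 2k3 + k4): x = -0.5622, y = 1.0093, dx/dtau = -1.1292, dy/dtau = 0.2377
step 2:
  k1: at (x, y) = (-0.562208, 1.009251), (dx/dtau, dy/dtau) = (-1.129233, 0.237744); Gamma_xxx = -2.840334, Gamma_xxy = 0.635356, Gamma_xyy = -1.541080, Gamma_yxx = -1.364778, Gamma_yxy = 0.169778, Gamma_yyy = -0.503072; k1 = (-1.129233, 0.237744, 4.050154, 1.859916)
  k2: at (x, y) = (-0.590439, 1.015195), (dx/dtau, dy/dtau) = (-1.027979, 0.284242); Gamma_xxx = -2.771448, Gamma_xxy = 0.549451, Gamma_xyy = -1.320065, Gamma_yxx = -1.352358, Gamma_yxy = 0.136123, Gamma_yyy = -0.421772; k2 = (-1.027979, 0.284242, 3.356451, 1.542718)
  k3: at (x, y) = (-0.587907, 1.016357), (dx/dtau, dy/dtau) = (-1.045322, 0.276312); Gamma_xxx = -2.778139, Gamma_xxy = 0.557267, Gamma_xyy = -1.337815, Gamma_yxx = -1.355665, Gamma_yxy = 0.139501, Gamma_yyy = -0.429173; k3 = (-1.045322, 0.276312, 3.459723, 1.594686)
  k4: at (x, y) = (-0.614474, 1.023067), (dx/dtau, dy/dtau) = (-0.956247, 0.317478); Gamma_xxx = -2.709574, Gamma_xxy = 0.487584, Gamma_xyy = -1.158417, Gamma_yxx = -1.343981, Gamma_yxy = 0.112140, Gamma_yyy = -0.363734; k4 = (-0.956247, 0.317478, 2.890467, 1.333698)
  Y <- Y + (h/6)(k1 + 2k2 + 2k3 + k4): x = -0.6141, y = 1.0232, dx/dtau = -0.9578, dy/dtau = 0.3166
step 3:
  k1: at (x, y) = (-0.614142, 1.023220), (dx/dtau, dy/dtau) = (-0.957792, 0.316647); Gamma_xxx = -2.710481, Gamma_xxy = 0.488473, Gamma_xyy = -1.160418, Gamma_yxx = -1.344420, Gamma_yxy = 0.112527, Gamma_yyy = -0.364570; k1 = (-0.957792, 0.316647, 2.899142, 1.338134)
  k2: at (x, y) = (-0.638087, 1.031137), (dx/dtau, dy/dtau) = (-0.885313, 0.350101); Gamma_xxx = -2.646868, Gamma_xxy = 0.434691, Gamma_xyy = -1.020857, Gamma_yxx = -1.335431, Gamma_yxy = 0.091470, Gamma_yyy = -0.314502; k2 = (-0.885313, 0.350101, 2.469153, 1.141934)
  k3: at (x, y) = (-0.636275, 1.031973), (dx/dtau, dy/dtau) = (-0.896063, 0.345196); Gamma_xxx = -2.651879, Gamma_xxy = 0.438952, Gamma_xyy = -1.030370, Gamma_yxx = -1.337814, Gamma_yxy = 0.093345, Gamma_yyy = -0.318484; k3 = (-0.896063, 0.345196, 2.523600, 1.169866)
  k4: at (x, y) = (-0.658945, 1.040480), (dx/dtau, dy/dtau) = (-0.831612, 0.375141); Gamma_xxx = -2.590895, Gamma_xxy = 0.394183, Gamma_xyy = -0.914171, Gamma_yxx = -1.330133, Gamma_yxy = 0.075739, Gamma_yyy = -0.277129; k4 = (-0.831612, 0.375141, 2.166406, 1.006148)
  Y <- Y + (h/6)(k1 + 2k2 + 2k3 + k4): x = -0.6587, y = 1.0406, dx/dtau = -0.8324, dy/dtau = 0.3747

Answer: x = -0.6587, y = 1.0406, dx/dtau = -0.8324, dy/dtau = 0.3747


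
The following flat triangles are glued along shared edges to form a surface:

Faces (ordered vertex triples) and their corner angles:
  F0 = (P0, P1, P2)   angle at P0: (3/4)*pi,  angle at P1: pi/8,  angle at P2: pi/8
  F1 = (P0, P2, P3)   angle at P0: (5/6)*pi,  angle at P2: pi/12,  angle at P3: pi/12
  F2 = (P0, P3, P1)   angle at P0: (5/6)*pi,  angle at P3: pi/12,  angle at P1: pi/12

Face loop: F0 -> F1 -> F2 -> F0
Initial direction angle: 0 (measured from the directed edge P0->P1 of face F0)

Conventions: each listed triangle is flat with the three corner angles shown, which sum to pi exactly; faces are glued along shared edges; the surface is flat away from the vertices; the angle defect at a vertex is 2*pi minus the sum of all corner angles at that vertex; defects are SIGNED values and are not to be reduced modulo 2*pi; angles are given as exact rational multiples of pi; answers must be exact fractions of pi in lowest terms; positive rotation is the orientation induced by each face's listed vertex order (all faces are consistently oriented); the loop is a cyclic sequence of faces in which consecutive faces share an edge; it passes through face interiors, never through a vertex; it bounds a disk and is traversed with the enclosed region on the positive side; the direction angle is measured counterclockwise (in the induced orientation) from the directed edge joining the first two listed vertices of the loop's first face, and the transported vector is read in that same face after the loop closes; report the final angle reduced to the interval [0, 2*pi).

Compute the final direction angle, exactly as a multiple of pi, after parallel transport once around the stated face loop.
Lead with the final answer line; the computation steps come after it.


Answer: final direction angle = (19/12)*pi

enclosed vertex P0: corner angles sum to (29/12)*pi, defect = 2*pi - (29/12)*pi = (-5/12)*pi
holonomy = initial angle + sum of enclosed defects (mod 2*pi), positive in the induced orientation
final angle = 0 - (5/12)*pi = (19/12)*pi (mod 2*pi)


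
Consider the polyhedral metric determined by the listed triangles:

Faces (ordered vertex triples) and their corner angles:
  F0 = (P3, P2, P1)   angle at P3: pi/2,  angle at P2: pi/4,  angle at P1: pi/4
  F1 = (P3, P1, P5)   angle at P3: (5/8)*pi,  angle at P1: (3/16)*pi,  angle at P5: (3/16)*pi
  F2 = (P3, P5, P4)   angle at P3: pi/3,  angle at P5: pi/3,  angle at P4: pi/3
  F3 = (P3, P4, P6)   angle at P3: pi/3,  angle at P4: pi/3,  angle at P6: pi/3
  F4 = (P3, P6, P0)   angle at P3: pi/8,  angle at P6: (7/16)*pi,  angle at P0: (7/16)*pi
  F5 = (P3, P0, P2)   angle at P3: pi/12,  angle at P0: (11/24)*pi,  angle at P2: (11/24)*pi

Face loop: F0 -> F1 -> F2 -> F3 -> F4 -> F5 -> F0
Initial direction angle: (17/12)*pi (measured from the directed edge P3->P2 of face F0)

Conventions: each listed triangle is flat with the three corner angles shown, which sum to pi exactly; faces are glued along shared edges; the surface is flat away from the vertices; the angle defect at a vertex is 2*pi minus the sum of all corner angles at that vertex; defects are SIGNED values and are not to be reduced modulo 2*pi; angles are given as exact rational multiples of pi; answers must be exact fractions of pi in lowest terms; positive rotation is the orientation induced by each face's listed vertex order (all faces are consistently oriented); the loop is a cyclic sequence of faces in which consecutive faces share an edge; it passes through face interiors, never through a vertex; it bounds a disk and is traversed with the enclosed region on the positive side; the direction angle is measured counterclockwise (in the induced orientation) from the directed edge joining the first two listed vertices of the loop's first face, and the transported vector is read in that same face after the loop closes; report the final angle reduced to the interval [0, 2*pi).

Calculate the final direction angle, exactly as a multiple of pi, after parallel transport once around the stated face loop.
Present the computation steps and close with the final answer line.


enclosed vertex P3: corner angles sum to 2*pi, defect = 2*pi - 2*pi = 0
by Gauss-Bonnet the loop rotates the vector by the enclosed defect sum (positive orientation, mod 2*pi)
final angle = (17/12)*pi + 0 = (17/12)*pi (mod 2*pi)

Answer: final direction angle = (17/12)*pi


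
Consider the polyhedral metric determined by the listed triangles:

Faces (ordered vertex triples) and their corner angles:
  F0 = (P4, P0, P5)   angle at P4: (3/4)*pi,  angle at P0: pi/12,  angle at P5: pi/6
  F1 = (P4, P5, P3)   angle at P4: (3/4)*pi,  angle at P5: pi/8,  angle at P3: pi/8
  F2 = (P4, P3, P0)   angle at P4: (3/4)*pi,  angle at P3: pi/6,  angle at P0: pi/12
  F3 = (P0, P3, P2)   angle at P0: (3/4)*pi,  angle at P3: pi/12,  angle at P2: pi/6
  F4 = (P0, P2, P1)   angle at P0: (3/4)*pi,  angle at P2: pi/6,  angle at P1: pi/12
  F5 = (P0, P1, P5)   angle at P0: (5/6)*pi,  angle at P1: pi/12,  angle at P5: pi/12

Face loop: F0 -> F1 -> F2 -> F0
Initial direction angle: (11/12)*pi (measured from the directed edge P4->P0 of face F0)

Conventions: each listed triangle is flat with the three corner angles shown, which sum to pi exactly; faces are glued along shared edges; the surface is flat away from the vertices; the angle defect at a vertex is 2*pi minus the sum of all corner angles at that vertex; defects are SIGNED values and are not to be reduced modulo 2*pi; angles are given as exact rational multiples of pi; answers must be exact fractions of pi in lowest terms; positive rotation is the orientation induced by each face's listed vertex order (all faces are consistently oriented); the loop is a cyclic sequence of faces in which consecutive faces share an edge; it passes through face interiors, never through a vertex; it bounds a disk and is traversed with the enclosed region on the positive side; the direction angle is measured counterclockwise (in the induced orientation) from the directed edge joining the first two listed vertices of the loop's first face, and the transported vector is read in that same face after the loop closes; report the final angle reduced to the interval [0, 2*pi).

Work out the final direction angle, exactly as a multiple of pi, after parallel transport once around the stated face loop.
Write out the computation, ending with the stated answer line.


enclosed vertex P4: corner angles sum to (9/4)*pi, defect = 2*pi - (9/4)*pi = -pi/4
final direction = starting direction + enclosed defect total, reduced mod 2*pi (induced orientation)
final angle = (11/12)*pi - pi/4 = (2/3)*pi (mod 2*pi)

Answer: final direction angle = (2/3)*pi


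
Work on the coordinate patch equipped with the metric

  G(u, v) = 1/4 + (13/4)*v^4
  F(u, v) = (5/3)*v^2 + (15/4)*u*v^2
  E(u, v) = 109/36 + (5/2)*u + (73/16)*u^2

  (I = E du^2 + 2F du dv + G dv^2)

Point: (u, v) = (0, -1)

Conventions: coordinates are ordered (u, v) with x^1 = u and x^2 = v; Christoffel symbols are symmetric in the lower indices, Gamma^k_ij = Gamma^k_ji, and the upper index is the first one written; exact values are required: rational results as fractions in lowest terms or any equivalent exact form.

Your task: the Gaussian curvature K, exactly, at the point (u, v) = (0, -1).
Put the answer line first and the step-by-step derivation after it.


Answer: K = -24030/316969

E = 109/36, F = 5/3, G = 7/2, EG - F^2 = 563/72 at the point
E_u = 5/2, E_v = 0, F_u = 15/4, F_v = -10/3, G_u = 0, G_v = -13
E_vv = 0, F_uv = -15/2, G_uu = 0
Evaluate Brioschi's two determinant matrices M1, M2 and divide by (EG - F^2)^2.
M1 = [[-E_vv/2 + F_uv - G_uu/2, E_u/2, F_u - E_v/2], [F_v - G_u/2, E, F], [G_v/2, F, G]] = [[-15/2, 5/4, 15/4], [-10/3, 109/36, 5/3], [-13/2, 5/3, 7/2]]; det M1 = -445/96
M2 = [[0, E_v/2, G_u/2], [E_v/2, E, F], [G_u/2, F, G]] = [[0, 0, 0], [0, 109/36, 5/3], [0, 5/3, 7/2]]; det M2 = 0
det M1 - det M2 = -445/96; K = -445/96 / (563/72)^2 = -24030/316969


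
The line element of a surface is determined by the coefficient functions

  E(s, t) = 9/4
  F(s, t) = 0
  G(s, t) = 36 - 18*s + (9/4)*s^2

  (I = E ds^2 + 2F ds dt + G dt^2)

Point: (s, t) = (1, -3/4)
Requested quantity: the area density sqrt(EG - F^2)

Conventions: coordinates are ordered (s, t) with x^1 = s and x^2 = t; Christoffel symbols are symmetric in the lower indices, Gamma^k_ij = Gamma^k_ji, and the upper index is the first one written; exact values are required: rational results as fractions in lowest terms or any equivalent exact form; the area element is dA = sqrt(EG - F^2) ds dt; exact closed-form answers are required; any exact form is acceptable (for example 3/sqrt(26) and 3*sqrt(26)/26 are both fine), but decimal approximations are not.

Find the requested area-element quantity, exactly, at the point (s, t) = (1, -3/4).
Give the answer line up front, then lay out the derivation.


Answer: sqrt(EG - F^2) = 27/4

E = 9/4, F = 0, G = 81/4; EG - F^2 = 729/16


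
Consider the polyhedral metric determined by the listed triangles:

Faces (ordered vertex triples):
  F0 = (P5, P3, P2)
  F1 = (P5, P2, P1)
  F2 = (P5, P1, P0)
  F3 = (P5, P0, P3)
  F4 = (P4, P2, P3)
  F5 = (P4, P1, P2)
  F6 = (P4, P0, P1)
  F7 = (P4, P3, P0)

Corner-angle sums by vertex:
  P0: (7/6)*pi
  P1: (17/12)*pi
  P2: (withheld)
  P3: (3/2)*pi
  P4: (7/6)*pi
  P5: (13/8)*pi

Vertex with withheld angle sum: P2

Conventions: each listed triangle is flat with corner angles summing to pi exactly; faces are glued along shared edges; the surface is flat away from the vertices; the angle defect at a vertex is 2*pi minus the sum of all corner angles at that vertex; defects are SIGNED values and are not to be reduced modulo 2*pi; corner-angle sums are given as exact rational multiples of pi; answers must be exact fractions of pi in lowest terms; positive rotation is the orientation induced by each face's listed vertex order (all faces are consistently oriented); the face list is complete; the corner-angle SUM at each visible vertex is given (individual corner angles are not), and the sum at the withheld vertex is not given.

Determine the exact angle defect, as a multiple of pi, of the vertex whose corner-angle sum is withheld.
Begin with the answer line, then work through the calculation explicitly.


Answer: defect(P2) = (7/8)*pi

V = 6, E = 12, F = 8; chi = V - E + F = 2
Gauss-Bonnet: total defect = 2*pi*chi = 4*pi; visible defects sum to (25/8)*pi


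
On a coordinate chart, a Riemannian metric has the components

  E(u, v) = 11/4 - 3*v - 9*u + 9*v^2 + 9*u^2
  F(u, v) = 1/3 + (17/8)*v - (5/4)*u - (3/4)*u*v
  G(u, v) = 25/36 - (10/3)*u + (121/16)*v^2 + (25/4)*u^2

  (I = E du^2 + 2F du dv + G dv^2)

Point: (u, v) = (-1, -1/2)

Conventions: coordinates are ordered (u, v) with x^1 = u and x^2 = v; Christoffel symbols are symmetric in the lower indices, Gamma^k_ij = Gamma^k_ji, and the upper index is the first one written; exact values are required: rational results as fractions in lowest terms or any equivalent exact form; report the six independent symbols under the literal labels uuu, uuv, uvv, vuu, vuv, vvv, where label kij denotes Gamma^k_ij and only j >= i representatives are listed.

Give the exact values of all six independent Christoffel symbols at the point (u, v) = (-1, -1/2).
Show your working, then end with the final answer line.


E = 49/2, F = 7/48, G = 7009/576 at the point
E_u = -27, E_v = -12, F_u = -7/8, F_v = 23/8, G_u = -95/6, G_v = -121/16
EG - F^2 = 686833/2304;  g^inv = (2304/686833) * [[7009/576, -7/48], [-7/48, 49/2]]
first-kind symbols [ij,l] = (1/2)(d_i g_jl + d_j g_il - d_l g_ij): [uu,u] = E_u/2 = -27/2, [uu,v] = F_u - E_v/2 = 41/8, [uv,u] = E_v/2 = -6, [uv,v] = G_u/2 = -95/12, [vv,u] = F_v - G_u/2 = 259/24, [vv,v] = G_v/2 = -121/32
Gamma^u_ij = (G*[ij,u] - F*[ij,v])/(EG - F^2), Gamma^v_ij = (E*[ij,v] - F*[ij,u])/(EG - F^2)

Answer: Gamma_uuu = -380208/686833, Gamma_uuv = -165556/686833, Gamma_uvv = 130211/294357, Gamma_vuu = 41976/98119, Gamma_vuv = -63552/98119, Gamma_vvv = -4430/14017


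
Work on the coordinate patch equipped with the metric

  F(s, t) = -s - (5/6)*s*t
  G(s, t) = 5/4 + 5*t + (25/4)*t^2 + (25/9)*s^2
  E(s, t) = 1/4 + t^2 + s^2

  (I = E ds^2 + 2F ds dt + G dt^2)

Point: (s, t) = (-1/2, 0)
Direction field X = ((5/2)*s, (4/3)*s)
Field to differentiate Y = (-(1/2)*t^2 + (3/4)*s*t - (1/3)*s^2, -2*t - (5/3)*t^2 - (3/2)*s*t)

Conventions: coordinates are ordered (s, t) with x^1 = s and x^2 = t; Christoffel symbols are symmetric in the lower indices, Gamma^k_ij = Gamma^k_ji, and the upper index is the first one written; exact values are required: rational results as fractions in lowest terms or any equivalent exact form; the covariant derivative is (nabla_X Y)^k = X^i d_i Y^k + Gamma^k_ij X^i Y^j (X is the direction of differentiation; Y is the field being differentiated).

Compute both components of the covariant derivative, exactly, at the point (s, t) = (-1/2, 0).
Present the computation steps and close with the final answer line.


E = 1/2, F = 1/2, G = 35/18 at the point
E_s = -1, E_t = 0, F_s = -1, F_t = 5/12, G_s = -25/9, G_t = 5
EG - F^2 = 13/18;  g^inv = (18/13) * [[35/18, -1/2], [-1/2, 1/2]]
first-kind symbols [ij,l] = (1/2)(d_i g_jl + d_j g_il - d_l g_ij): [ss,s] = E_s/2 = -1/2, [ss,t] = F_s - E_t/2 = -1, [st,s] = E_t/2 = 0, [st,t] = G_s/2 = -25/18, [tt,s] = F_t - G_s/2 = 65/36, [tt,t] = G_t/2 = 5/2
Gamma^s_ij = (G*[ij,s] - F*[ij,t])/(EG - F^2), Gamma^t_ij = (E*[ij,t] - F*[ij,s])/(EG - F^2)
Gamma_sss = -17/26, Gamma_sst = 25/26, Gamma_stt = 1465/468, Gamma_tss = -9/26, Gamma_tst = -25/26, Gamma_ttt = 25/52
X = (-5/4, -2/3), Y = (-1/12, 0) at the point

Answer: (nabla_X Y)^s = -679/3744, (nabla_X Y)^t = 2785/3744


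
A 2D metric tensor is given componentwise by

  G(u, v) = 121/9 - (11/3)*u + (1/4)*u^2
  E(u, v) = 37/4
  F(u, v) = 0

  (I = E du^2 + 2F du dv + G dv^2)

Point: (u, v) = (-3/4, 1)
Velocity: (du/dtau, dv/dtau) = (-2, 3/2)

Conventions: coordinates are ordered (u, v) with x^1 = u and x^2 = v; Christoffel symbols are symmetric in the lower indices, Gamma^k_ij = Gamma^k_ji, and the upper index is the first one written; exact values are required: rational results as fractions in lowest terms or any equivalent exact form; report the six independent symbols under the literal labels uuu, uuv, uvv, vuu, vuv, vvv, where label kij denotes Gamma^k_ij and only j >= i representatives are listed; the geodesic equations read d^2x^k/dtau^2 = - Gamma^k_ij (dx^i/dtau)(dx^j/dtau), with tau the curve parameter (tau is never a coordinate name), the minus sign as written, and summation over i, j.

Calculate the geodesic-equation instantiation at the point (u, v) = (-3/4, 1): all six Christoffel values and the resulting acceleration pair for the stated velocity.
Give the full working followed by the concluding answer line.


E = 37/4, F = 0, G = 9409/576 at the point
E_u = 0, E_v = 0, F_u = 0, F_v = 0, G_u = -97/24, G_v = 0
EG - F^2 = 348133/2304;  g^inv = (2304/348133) * [[9409/576, 0], [0, 37/4]]
first-kind symbols [ij,l] = (1/2)(d_i g_jl + d_j g_il - d_l g_ij): [uu,u] = E_u/2 = 0, [uu,v] = F_u - E_v/2 = 0, [uv,u] = E_v/2 = 0, [uv,v] = G_u/2 = -97/48, [vv,u] = F_v - G_u/2 = 97/48, [vv,v] = G_v/2 = 0
Gamma^u_ij = (G*[ij,u] - F*[ij,v])/(EG - F^2), Gamma^v_ij = (E*[ij,v] - F*[ij,u])/(EG - F^2)
Gamma_uuu = 0, Gamma_uuv = 0, Gamma_uvv = 97/444, Gamma_vuu = 0, Gamma_vuv = -12/97, Gamma_vvv = 0
d^2u/dtau^2 = -(Gamma_uuu*(-2)^2 + 2*Gamma_uuv*(-2)*(3/2) + Gamma_uvv*(3/2)^2) = -291/592
d^2v/dtau^2 = -(Gamma_vuu*(-2)^2 + 2*Gamma_vuv*(-2)*(3/2) + Gamma_vvv*(3/2)^2) = -72/97

Answer: Gamma_uuu = 0, Gamma_uuv = 0, Gamma_uvv = 97/444, Gamma_vuu = 0, Gamma_vuv = -12/97, Gamma_vvv = 0; accelerations (d^2u/dtau^2, d^2v/dtau^2) = (-291/592, -72/97)


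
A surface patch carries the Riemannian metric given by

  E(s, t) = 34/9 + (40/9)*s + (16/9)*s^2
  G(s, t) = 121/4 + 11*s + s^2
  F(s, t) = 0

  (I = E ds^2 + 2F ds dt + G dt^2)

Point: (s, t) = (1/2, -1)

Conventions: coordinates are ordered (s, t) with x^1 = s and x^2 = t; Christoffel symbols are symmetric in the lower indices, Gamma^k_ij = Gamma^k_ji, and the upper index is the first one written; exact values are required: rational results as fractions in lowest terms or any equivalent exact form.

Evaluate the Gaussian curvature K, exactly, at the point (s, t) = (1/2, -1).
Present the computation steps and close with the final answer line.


E = 58/9, F = 0, G = 36, EG - F^2 = 232 at the point
E_s = 56/9, E_t = 0, F_s = 0, F_t = 0, G_s = 12, G_t = 0
E_tt = 0, F_st = 0, G_ss = 2
The intrinsic route: Brioschi's K = (det M1 - det M2)/(EG - F^2)^2.
M1 = [[-E_tt/2 + F_st - G_ss/2, E_s/2, F_s - E_t/2], [F_t - G_s/2, E, F], [G_t/2, F, G]] = [[-1, 28/9, 0], [-6, 58/9, 0], [0, 0, 36]]; det M1 = 440
M2 = [[0, E_t/2, G_s/2], [E_t/2, E, F], [G_s/2, F, G]] = [[0, 0, 6], [0, 58/9, 0], [6, 0, 36]]; det M2 = -232
det M1 - det M2 = 672; K = 672 / (232)^2 = 21/1682

Answer: K = 21/1682


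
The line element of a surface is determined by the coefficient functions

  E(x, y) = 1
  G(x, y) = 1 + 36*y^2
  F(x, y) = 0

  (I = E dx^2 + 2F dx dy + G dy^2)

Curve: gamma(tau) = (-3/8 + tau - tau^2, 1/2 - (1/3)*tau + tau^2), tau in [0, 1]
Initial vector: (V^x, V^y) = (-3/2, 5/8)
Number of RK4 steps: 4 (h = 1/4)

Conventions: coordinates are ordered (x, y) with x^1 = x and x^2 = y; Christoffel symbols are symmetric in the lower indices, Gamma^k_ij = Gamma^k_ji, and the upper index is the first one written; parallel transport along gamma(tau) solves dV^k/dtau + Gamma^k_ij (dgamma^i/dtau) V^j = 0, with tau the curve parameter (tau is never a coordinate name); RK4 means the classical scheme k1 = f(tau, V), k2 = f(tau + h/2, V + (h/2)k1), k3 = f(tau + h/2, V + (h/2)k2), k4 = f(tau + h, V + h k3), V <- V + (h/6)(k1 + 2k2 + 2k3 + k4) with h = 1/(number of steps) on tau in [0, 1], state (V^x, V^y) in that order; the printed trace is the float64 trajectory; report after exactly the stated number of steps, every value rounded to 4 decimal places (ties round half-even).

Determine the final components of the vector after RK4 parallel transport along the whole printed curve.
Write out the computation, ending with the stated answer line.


gamma'(tau) = (1 - 2*tau, -1/3 + 2*tau); f(tau, V)^k = -Gamma^k_ij(gamma(tau)) gamma'^i(tau) V^j; h = 1/4; intermediate values shown to 6 dp
curve data and Christoffel symbols at the stage parameters:
  tau = 0.000000: gamma = (-0.375000, 0.500000), gamma' = (1.000000, -0.333333); Gamma_xxx = 0.000000, Gamma_xxy = 0.000000, Gamma_xyy = 0.000000, Gamma_yxx = 0.000000, Gamma_yxy = 0.000000, Gamma_yyy = 1.800000
  tau = 0.125000: gamma = (-0.265625, 0.473958), gamma' = (0.750000, -0.083333); Gamma_xxx = 0.000000, Gamma_xxy = 0.000000, Gamma_xyy = 0.000000, Gamma_yxx = 0.000000, Gamma_yxy = 0.000000, Gamma_yyy = 1.877700
  tau = 0.250000: gamma = (-0.187500, 0.479167), gamma' = (0.500000, 0.166667); Gamma_xxx = 0.000000, Gamma_xxy = 0.000000, Gamma_xyy = 0.000000, Gamma_yxx = 0.000000, Gamma_yxy = 0.000000, Gamma_yyy = 1.861720
  tau = 0.375000: gamma = (-0.140625, 0.515625), gamma' = (0.250000, 0.416667); Gamma_xxx = 0.000000, Gamma_xxy = 0.000000, Gamma_xyy = 0.000000, Gamma_yxx = 0.000000, Gamma_yxy = 0.000000, Gamma_yyy = 1.755935
  tau = 0.500000: gamma = (-0.125000, 0.583333), gamma' = (0.000000, 0.666667); Gamma_xxx = 0.000000, Gamma_xxy = 0.000000, Gamma_xyy = 0.000000, Gamma_yxx = 0.000000, Gamma_yxy = 0.000000, Gamma_yyy = 1.584906
  tau = 0.625000: gamma = (-0.140625, 0.682292), gamma' = (-0.250000, 0.916667); Gamma_xxx = 0.000000, Gamma_xxy = 0.000000, Gamma_xyy = 0.000000, Gamma_yxx = 0.000000, Gamma_yxy = 0.000000, Gamma_yyy = 1.383118
  tau = 0.750000: gamma = (-0.187500, 0.812500), gamma' = (-0.500000, 1.166667); Gamma_xxx = 0.000000, Gamma_xxy = 0.000000, Gamma_xyy = 0.000000, Gamma_yxx = 0.000000, Gamma_yxy = 0.000000, Gamma_yyy = 1.181073
  tau = 0.875000: gamma = (-0.265625, 0.973958), gamma' = (-0.750000, 1.416667); Gamma_xxx = 0.000000, Gamma_xxy = 0.000000, Gamma_xyy = 0.000000, Gamma_yxx = 0.000000, Gamma_yxy = 0.000000, Gamma_yyy = 0.997527
  tau = 1.000000: gamma = (-0.375000, 1.166667), gamma' = (-1.000000, 1.666667); Gamma_xxx = 0.000000, Gamma_xxy = 0.000000, Gamma_xyy = 0.000000, Gamma_yxx = 0.000000, Gamma_yxy = 0.000000, Gamma_yyy = 0.840000
step 0: V^x = -1.5000, V^y = 0.6250
step 1: k1 = (0.000000, 0.375000), k2 = (0.000000, 0.105132), k3 = (0.000000, 0.099853), k4 = (0.000000, -0.201675); V <- V + (h/6)(k1 + 2k2 + 2k3 + k4): V^x = -1.5000, V^y = 0.6493
step 2: k1 = (0.000000, -0.201470), k2 = (0.000000, -0.456631), k3 = (0.000000, -0.433295), k4 = (0.000000, -0.571602); V <- V + (h/6)(k1 + 2k2 + 2k3 + k4): V^x = -1.5000, V^y = 0.5429
step 3: k1 = (0.000000, -0.573664), k2 = (0.000000, -0.597445), k3 = (0.000000, -0.593676), k4 = (0.000000, -0.543607); V <- V + (h/6)(k1 + 2k2 + 2k3 + k4): V^x = -1.5000, V^y = 0.3971
step 4: k1 = (0.000000, -0.547197), k2 = (0.000000, -0.464534), k3 = (0.000000, -0.479136), k4 = (0.000000, -0.388269); V <- V + (h/6)(k1 + 2k2 + 2k3 + k4): V^x = -1.5000, V^y = 0.2795

Answer: V^x = -1.5000, V^y = 0.2795


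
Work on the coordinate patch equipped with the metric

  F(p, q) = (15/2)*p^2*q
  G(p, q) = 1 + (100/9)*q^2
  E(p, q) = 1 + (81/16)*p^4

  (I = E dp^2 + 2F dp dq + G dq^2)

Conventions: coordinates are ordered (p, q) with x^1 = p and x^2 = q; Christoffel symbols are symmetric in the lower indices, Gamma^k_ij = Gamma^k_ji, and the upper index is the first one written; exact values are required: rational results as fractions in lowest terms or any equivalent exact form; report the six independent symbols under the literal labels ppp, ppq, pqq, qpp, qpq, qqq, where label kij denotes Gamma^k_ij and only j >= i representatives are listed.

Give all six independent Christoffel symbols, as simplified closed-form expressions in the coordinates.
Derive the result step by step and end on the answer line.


E = 1 + (81/16)*p^4; F = (15/2)*p^2*q; G = 1 + (100/9)*q^2
Gamma^k_ij = (1/2) g^{kl} (d_i g_jl + d_j g_il - d_l g_ij), with g^inv = (1/(EG-F^2)) [[G, -F], [-F, E]]
first partials: E_p = (81/4)*p^3, E_q = 0, F_p = 15*p*q, F_q = (15/2)*p^2, G_p = 0, G_q = (200/9)*q
D = EG - F^2 = 1 + (100/9)*q^2 + (81/16)*p^4
expanded: Gamma^p_pp = (G E_p - 2F F_p + F E_q)/(2D), Gamma^p_pq = (G E_q - F G_p)/(2D), Gamma^p_qq = (2G F_q - G G_p - F G_q)/(2D), Gamma^q_pp = (2E F_p - E E_q - F E_p)/(2D), Gamma^q_pq = (E G_p - F E_q)/(2D), Gamma^q_qq = (E G_q - 2F F_q + F G_p)/(2D); substitute and cancel common factors

Answer: Gamma_ppp = 1458*p^3/(729*p^4 + 1600*q^2 + 144), Gamma_ppq = 0, Gamma_pqq = 1080*p^2/(729*p^4 + 1600*q^2 + 144), Gamma_qpp = 2160*p*q/(729*p^4 + 1600*q^2 + 144), Gamma_qpq = 0, Gamma_qqq = 1600*q/(729*p^4 + 1600*q^2 + 144)


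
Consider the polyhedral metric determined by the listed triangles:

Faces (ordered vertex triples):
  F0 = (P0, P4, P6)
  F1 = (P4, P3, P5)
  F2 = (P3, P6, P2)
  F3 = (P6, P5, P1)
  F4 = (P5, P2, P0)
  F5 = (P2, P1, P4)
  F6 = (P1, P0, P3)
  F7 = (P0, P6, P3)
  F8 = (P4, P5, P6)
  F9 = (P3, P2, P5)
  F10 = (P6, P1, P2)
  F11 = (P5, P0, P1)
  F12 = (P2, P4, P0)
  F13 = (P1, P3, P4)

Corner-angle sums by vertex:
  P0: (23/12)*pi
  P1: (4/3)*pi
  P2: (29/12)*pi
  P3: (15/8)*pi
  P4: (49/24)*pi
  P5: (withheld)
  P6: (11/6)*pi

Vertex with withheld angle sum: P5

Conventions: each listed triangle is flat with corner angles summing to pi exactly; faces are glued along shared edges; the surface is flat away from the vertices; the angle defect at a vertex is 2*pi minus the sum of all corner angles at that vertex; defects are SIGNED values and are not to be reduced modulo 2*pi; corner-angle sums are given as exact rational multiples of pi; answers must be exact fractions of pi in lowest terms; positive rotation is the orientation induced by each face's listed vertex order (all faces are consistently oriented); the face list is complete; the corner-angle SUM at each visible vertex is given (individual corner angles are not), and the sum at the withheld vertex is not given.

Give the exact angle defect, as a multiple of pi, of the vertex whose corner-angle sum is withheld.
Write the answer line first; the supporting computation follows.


Answer: defect(P5) = (-7/12)*pi

V = 7, E = 21, F = 14; chi = V - E + F = 0
Gauss-Bonnet: total defect = 2*pi*chi = 0; visible defects sum to (7/12)*pi


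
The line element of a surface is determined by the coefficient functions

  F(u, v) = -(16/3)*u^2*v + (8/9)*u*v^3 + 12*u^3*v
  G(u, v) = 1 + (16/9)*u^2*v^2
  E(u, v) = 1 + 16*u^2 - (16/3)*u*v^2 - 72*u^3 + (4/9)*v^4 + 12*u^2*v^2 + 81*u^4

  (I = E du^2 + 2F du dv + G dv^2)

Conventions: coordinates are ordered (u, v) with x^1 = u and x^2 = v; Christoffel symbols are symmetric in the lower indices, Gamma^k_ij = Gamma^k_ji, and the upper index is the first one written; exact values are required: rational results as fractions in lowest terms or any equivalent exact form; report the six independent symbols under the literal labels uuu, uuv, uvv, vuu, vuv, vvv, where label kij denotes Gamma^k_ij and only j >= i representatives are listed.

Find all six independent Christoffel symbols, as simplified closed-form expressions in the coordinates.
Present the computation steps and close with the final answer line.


E = 1 + 16*u^2 - (16/3)*u*v^2 - 72*u^3 + (4/9)*v^4 + 12*u^2*v^2 + 81*u^4; F = -(16/3)*u^2*v + (8/9)*u*v^3 + 12*u^3*v; G = 1 + (16/9)*u^2*v^2
Gamma^k_ij = (1/2) g^{kl} (d_i g_jl + d_j g_il - d_l g_ij), with g^inv = (1/(EG-F^2)) [[G, -F], [-F, E]]
first partials: E_u = 32*u - (16/3)*v^2 - 216*u^2 + 24*u*v^2 + 324*u^3, E_v = -(32/3)*u*v + (16/9)*v^3 + 24*u^2*v, F_u = -(32/3)*u*v + (8/9)*v^3 + 36*u^2*v, F_v = -(16/3)*u^2 + (8/3)*u*v^2 + 12*u^3, G_u = (32/9)*u*v^2, G_v = (32/9)*u^2*v
D = EG - F^2 = 1 + 16*u^2 - (16/3)*u*v^2 - 72*u^3 + (4/9)*v^4 + (124/9)*u^2*v^2 + 81*u^4
expanded: Gamma^u_uu = (G E_u - 2F F_u + F E_v)/(2D), Gamma^u_uv = (G E_v - F G_u)/(2D), Gamma^u_vv = (2G F_v - G G_u - F G_v)/(2D), Gamma^v_uu = (2E F_u - E E_v - F E_u)/(2D), Gamma^v_uv = (E G_u - F E_v)/(2D), Gamma^v_vv = (E G_v - 2F F_v + F G_u)/(2D); substitute and cancel common factors

Answer: Gamma_uuu = (1458*u^3 - 972*u^2 + 108*u*v^2 + 144*u - 24*v^2)/(729*u^4 - 648*u^3 + 124*u^2*v^2 + 144*u^2 - 48*u*v^2 + 4*v^4 + 9), Gamma_uuv = (108*u^2*v - 48*u*v + 8*v^3)/(729*u^4 - 648*u^3 + 124*u^2*v^2 + 144*u^2 - 48*u*v^2 + 4*v^4 + 9), Gamma_uvv = (108*u^3 - 48*u^2 + 8*u*v^2)/(729*u^4 - 648*u^3 + 124*u^2*v^2 + 144*u^2 - 48*u*v^2 + 4*v^4 + 9), Gamma_vuu = (216*u^2*v - 48*u*v)/(729*u^4 - 648*u^3 + 124*u^2*v^2 + 144*u^2 - 48*u*v^2 + 4*v^4 + 9), Gamma_vuv = 16*u*v^2/(729*u^4 - 648*u^3 + 124*u^2*v^2 + 144*u^2 - 48*u*v^2 + 4*v^4 + 9), Gamma_vvv = 16*u^2*v/(729*u^4 - 648*u^3 + 124*u^2*v^2 + 144*u^2 - 48*u*v^2 + 4*v^4 + 9)


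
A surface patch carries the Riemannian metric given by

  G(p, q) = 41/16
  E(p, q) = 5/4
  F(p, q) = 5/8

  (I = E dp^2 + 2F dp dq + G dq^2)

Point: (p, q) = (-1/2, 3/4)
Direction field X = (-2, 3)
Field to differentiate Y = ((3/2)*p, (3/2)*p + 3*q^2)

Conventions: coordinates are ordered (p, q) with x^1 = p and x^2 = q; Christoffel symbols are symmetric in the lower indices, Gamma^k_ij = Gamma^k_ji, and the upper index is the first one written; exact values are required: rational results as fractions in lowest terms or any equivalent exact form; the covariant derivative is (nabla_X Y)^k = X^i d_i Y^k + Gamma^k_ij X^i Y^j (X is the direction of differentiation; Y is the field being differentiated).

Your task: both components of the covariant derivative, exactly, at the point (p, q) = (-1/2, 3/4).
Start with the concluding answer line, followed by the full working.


Answer: (nabla_X Y)^p = -3, (nabla_X Y)^q = 21/2

E = 5/4, F = 5/8, G = 41/16 at the point
E_p = 0, E_q = 0, F_p = 0, F_q = 0, G_p = 0, G_q = 0
EG - F^2 = 45/16;  g^inv = (16/45) * [[41/16, -5/8], [-5/8, 5/4]]
first-kind symbols [ij,l] = (1/2)(d_i g_jl + d_j g_il - d_l g_ij): [pp,p] = E_p/2 = 0, [pp,q] = F_p - E_q/2 = 0, [pq,p] = E_q/2 = 0, [pq,q] = G_p/2 = 0, [qq,p] = F_q - G_p/2 = 0, [qq,q] = G_q/2 = 0
Gamma^p_ij = (G*[ij,p] - F*[ij,q])/(EG - F^2), Gamma^q_ij = (E*[ij,q] - F*[ij,p])/(EG - F^2)
Gamma_ppp = 0, Gamma_ppq = 0, Gamma_pqq = 0, Gamma_qpp = 0, Gamma_qpq = 0, Gamma_qqq = 0
X = (-2, 3), Y = (-3/4, 15/16) at the point


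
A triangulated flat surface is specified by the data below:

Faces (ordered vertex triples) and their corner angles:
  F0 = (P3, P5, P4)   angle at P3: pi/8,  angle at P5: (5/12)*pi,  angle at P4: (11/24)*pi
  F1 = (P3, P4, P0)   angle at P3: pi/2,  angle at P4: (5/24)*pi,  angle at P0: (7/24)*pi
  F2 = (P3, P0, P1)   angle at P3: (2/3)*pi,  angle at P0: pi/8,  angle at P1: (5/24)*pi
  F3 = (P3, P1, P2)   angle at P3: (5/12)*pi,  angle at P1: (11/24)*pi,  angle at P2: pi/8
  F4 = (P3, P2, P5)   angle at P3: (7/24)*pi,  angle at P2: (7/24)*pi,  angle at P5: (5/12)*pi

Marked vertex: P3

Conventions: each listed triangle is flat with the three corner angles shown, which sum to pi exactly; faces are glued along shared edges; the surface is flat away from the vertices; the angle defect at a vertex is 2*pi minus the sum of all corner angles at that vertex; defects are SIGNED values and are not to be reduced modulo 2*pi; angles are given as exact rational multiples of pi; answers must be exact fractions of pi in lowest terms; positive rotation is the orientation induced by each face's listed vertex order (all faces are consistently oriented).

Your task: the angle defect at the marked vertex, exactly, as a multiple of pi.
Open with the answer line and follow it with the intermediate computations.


Answer: defect(P3) = 0

Sum of corner angles at P3: 2*pi
defect = 2*pi - 2*pi


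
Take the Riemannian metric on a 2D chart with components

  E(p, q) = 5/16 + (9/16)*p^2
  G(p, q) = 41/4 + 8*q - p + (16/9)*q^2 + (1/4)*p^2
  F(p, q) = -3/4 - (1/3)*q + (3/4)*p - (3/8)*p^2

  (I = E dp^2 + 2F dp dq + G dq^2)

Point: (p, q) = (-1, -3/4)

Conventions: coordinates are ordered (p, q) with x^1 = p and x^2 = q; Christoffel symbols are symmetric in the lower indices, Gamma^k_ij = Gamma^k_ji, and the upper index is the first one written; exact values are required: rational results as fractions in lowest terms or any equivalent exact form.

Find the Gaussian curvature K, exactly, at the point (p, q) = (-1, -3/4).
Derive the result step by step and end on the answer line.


E = 7/8, F = -13/8, G = 13/2, EG - F^2 = 195/64 at the point
E_p = -9/8, E_q = 0, F_p = 3/2, F_q = -1/3, G_p = -3/2, G_q = 16/3
E_qq = 0, F_pq = 0, G_pp = 1/2
Using the Brioschi determinant formula for K from the metric derivatives:
M1 = [[-E_qq/2 + F_pq - G_pp/2, E_p/2, F_p - E_q/2], [F_q - G_p/2, E, F], [G_q/2, F, G]] = [[-1/4, -9/16, 3/2], [5/12, 7/8, -13/8], [8/3, -13/8, 13/2]]; det M1 = -337/256
M2 = [[0, E_q/2, G_p/2], [E_q/2, E, F], [G_p/2, F, G]] = [[0, 0, -3/4], [0, 7/8, -13/8], [-3/4, -13/8, 13/2]]; det M2 = -63/128
det M1 - det M2 = -211/256; K = -211/256 / (195/64)^2 = -3376/38025

Answer: K = -3376/38025
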